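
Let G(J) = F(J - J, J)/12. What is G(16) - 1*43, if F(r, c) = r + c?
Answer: -125/3 ≈ -41.667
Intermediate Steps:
F(r, c) = c + r
G(J) = J/12 (G(J) = (J + (J - J))/12 = (J + 0)*(1/12) = J*(1/12) = J/12)
G(16) - 1*43 = (1/12)*16 - 1*43 = 4/3 - 43 = -125/3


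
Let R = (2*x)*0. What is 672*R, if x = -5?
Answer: 0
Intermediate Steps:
R = 0 (R = (2*(-5))*0 = -10*0 = 0)
672*R = 672*0 = 0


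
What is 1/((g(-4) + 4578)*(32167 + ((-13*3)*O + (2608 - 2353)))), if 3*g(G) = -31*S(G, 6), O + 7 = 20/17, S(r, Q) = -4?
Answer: 51/7691675030 ≈ 6.6305e-9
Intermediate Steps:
O = -99/17 (O = -7 + 20/17 = -99/17 ≈ -5.8235)
g(G) = 124/3 (g(G) = (-31*(-4))/3 = (⅓)*124 = 124/3)
1/((g(-4) + 4578)*(32167 + ((-13*3)*O + (2608 - 2353)))) = 1/((124/3 + 4578)*(32167 + (-13*3*(-99/17) + (2608 - 2353)))) = 1/(13858*(32167 + (-39*(-99/17) + 255))/3) = 1/(13858*(32167 + (3861/17 + 255))/3) = 1/(13858*(32167 + 8196/17)/3) = 1/((13858/3)*(555035/17)) = 1/(7691675030/51) = 51/7691675030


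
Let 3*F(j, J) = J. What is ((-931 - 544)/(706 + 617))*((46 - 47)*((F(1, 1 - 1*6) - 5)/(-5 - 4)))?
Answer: 29500/35721 ≈ 0.82584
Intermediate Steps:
F(j, J) = J/3
((-931 - 544)/(706 + 617))*((46 - 47)*((F(1, 1 - 1*6) - 5)/(-5 - 4))) = ((-931 - 544)/(706 + 617))*((46 - 47)*(((1 - 1*6)/3 - 5)/(-5 - 4))) = (-1475/1323)*(-((1 - 6)/3 - 5)/(-9)) = (-1475*1/1323)*(-((⅓)*(-5) - 5)*(-1)/9) = -(-1475)*(-5/3 - 5)*(-⅑)/1323 = -(-1475)*(-20/3*(-⅑))/1323 = -(-1475)*20/(1323*27) = -1475/1323*(-20/27) = 29500/35721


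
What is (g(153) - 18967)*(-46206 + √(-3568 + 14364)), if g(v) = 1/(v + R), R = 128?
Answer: 246265319556/281 - 10659452*√2699/281 ≈ 8.7442e+8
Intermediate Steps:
g(v) = 1/(128 + v) (g(v) = 1/(v + 128) = 1/(128 + v))
(g(153) - 18967)*(-46206 + √(-3568 + 14364)) = (1/(128 + 153) - 18967)*(-46206 + √(-3568 + 14364)) = (1/281 - 18967)*(-46206 + √10796) = (1/281 - 18967)*(-46206 + 2*√2699) = -5329726*(-46206 + 2*√2699)/281 = 246265319556/281 - 10659452*√2699/281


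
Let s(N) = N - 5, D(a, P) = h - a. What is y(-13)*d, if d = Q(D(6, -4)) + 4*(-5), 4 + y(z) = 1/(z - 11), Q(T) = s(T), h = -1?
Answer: 388/3 ≈ 129.33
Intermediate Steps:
D(a, P) = -1 - a
s(N) = -5 + N
Q(T) = -5 + T
y(z) = -4 + 1/(-11 + z) (y(z) = -4 + 1/(z - 11) = -4 + 1/(-11 + z))
d = -32 (d = (-5 + (-1 - 1*6)) + 4*(-5) = (-5 + (-1 - 6)) - 20 = (-5 - 7) - 20 = -12 - 20 = -32)
y(-13)*d = ((45 - 4*(-13))/(-11 - 13))*(-32) = ((45 + 52)/(-24))*(-32) = -1/24*97*(-32) = -97/24*(-32) = 388/3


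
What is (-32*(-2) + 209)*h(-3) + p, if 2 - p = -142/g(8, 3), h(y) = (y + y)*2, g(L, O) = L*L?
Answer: -104697/32 ≈ -3271.8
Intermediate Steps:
g(L, O) = L**2
h(y) = 4*y (h(y) = (2*y)*2 = 4*y)
p = 135/32 (p = 2 - (-142)/(8**2) = 2 - (-142)/64 = 2 - 1*(-71/32) = 2 + 71/32 = 135/32 ≈ 4.2188)
(-32*(-2) + 209)*h(-3) + p = (-32*(-2) + 209)*(4*(-3)) + 135/32 = (64 + 209)*(-12) + 135/32 = 273*(-12) + 135/32 = -3276 + 135/32 = -104697/32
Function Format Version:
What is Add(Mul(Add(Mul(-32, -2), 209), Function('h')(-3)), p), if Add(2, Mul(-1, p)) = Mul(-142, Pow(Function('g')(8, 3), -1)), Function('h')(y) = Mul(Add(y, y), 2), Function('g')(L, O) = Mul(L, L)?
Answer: Rational(-104697, 32) ≈ -3271.8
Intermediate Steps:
Function('g')(L, O) = Pow(L, 2)
Function('h')(y) = Mul(4, y) (Function('h')(y) = Mul(Mul(2, y), 2) = Mul(4, y))
p = Rational(135, 32) (p = Add(2, Mul(-1, Mul(-142, Pow(Pow(8, 2), -1)))) = Add(2, Mul(-1, Mul(-142, Pow(64, -1)))) = Add(2, Mul(-1, Mul(-142, Rational(1, 64)))) = Add(2, Mul(-1, Rational(-71, 32))) = Add(2, Rational(71, 32)) = Rational(135, 32) ≈ 4.2188)
Add(Mul(Add(Mul(-32, -2), 209), Function('h')(-3)), p) = Add(Mul(Add(Mul(-32, -2), 209), Mul(4, -3)), Rational(135, 32)) = Add(Mul(Add(64, 209), -12), Rational(135, 32)) = Add(Mul(273, -12), Rational(135, 32)) = Add(-3276, Rational(135, 32)) = Rational(-104697, 32)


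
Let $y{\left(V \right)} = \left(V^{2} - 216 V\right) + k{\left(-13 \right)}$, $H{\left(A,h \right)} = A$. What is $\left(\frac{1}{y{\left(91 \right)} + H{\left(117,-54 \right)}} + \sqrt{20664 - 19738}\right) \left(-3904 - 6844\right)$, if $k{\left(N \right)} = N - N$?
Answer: $\frac{5374}{5629} - 10748 \sqrt{926} \approx -3.2706 \cdot 10^{5}$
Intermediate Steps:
$k{\left(N \right)} = 0$
$y{\left(V \right)} = V^{2} - 216 V$ ($y{\left(V \right)} = \left(V^{2} - 216 V\right) + 0 = V^{2} - 216 V$)
$\left(\frac{1}{y{\left(91 \right)} + H{\left(117,-54 \right)}} + \sqrt{20664 - 19738}\right) \left(-3904 - 6844\right) = \left(\frac{1}{91 \left(-216 + 91\right) + 117} + \sqrt{20664 - 19738}\right) \left(-3904 - 6844\right) = \left(\frac{1}{91 \left(-125\right) + 117} + \sqrt{926}\right) \left(-10748\right) = \left(\frac{1}{-11375 + 117} + \sqrt{926}\right) \left(-10748\right) = \left(\frac{1}{-11258} + \sqrt{926}\right) \left(-10748\right) = \left(- \frac{1}{11258} + \sqrt{926}\right) \left(-10748\right) = \frac{5374}{5629} - 10748 \sqrt{926}$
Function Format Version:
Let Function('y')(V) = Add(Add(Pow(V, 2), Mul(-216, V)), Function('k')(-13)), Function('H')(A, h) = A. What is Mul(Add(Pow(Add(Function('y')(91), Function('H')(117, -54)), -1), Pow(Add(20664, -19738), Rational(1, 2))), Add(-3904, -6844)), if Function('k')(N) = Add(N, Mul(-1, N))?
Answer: Add(Rational(5374, 5629), Mul(-10748, Pow(926, Rational(1, 2)))) ≈ -3.2706e+5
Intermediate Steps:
Function('k')(N) = 0
Function('y')(V) = Add(Pow(V, 2), Mul(-216, V)) (Function('y')(V) = Add(Add(Pow(V, 2), Mul(-216, V)), 0) = Add(Pow(V, 2), Mul(-216, V)))
Mul(Add(Pow(Add(Function('y')(91), Function('H')(117, -54)), -1), Pow(Add(20664, -19738), Rational(1, 2))), Add(-3904, -6844)) = Mul(Add(Pow(Add(Mul(91, Add(-216, 91)), 117), -1), Pow(Add(20664, -19738), Rational(1, 2))), Add(-3904, -6844)) = Mul(Add(Pow(Add(Mul(91, -125), 117), -1), Pow(926, Rational(1, 2))), -10748) = Mul(Add(Pow(Add(-11375, 117), -1), Pow(926, Rational(1, 2))), -10748) = Mul(Add(Pow(-11258, -1), Pow(926, Rational(1, 2))), -10748) = Mul(Add(Rational(-1, 11258), Pow(926, Rational(1, 2))), -10748) = Add(Rational(5374, 5629), Mul(-10748, Pow(926, Rational(1, 2))))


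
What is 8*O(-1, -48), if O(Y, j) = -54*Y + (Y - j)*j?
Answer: -17616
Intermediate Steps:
O(Y, j) = -54*Y + j*(Y - j)
8*O(-1, -48) = 8*(-1*(-48)² - 54*(-1) - 1*(-48)) = 8*(-1*2304 + 54 + 48) = 8*(-2304 + 54 + 48) = 8*(-2202) = -17616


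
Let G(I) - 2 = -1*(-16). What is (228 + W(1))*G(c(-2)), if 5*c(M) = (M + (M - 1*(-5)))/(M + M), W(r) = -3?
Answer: 4050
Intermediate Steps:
c(M) = (5 + 2*M)/(10*M) (c(M) = ((M + (M - 1*(-5)))/(M + M))/5 = ((M + (M + 5))/((2*M)))/5 = ((M + (5 + M))*(1/(2*M)))/5 = ((5 + 2*M)*(1/(2*M)))/5 = ((5 + 2*M)/(2*M))/5 = (5 + 2*M)/(10*M))
G(I) = 18 (G(I) = 2 - 1*(-16) = 2 + 16 = 18)
(228 + W(1))*G(c(-2)) = (228 - 3)*18 = 225*18 = 4050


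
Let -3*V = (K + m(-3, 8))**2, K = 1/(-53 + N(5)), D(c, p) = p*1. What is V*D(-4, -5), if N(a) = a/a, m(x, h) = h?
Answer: 861125/8112 ≈ 106.15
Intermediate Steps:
D(c, p) = p
N(a) = 1
K = -1/52 (K = 1/(-53 + 1) = 1/(-52) = -1/52 ≈ -0.019231)
V = -172225/8112 (V = -(-1/52 + 8)**2/3 = -(415/52)**2/3 = -1/3*172225/2704 = -172225/8112 ≈ -21.231)
V*D(-4, -5) = -172225/8112*(-5) = 861125/8112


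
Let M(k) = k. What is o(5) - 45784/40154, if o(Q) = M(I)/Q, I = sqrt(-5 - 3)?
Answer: -22892/20077 + 2*I*sqrt(2)/5 ≈ -1.1402 + 0.56569*I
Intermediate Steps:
I = 2*I*sqrt(2) (I = sqrt(-8) = 2*I*sqrt(2) ≈ 2.8284*I)
o(Q) = 2*I*sqrt(2)/Q (o(Q) = (2*I*sqrt(2))/Q = 2*I*sqrt(2)/Q)
o(5) - 45784/40154 = 2*I*sqrt(2)/5 - 45784/40154 = 2*I*sqrt(2)*(1/5) - 45784/40154 = 2*I*sqrt(2)/5 - 1*22892/20077 = 2*I*sqrt(2)/5 - 22892/20077 = -22892/20077 + 2*I*sqrt(2)/5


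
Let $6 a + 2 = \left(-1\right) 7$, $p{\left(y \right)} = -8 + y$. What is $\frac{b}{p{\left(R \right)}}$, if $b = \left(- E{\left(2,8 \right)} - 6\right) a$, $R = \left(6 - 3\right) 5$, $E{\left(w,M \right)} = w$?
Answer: $\frac{12}{7} \approx 1.7143$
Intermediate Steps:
$R = 15$ ($R = 3 \cdot 5 = 15$)
$a = - \frac{3}{2}$ ($a = - \frac{1}{3} + \frac{\left(-1\right) 7}{6} = - \frac{1}{3} + \frac{1}{6} \left(-7\right) = - \frac{1}{3} - \frac{7}{6} = - \frac{3}{2} \approx -1.5$)
$b = 12$ ($b = \left(\left(-1\right) 2 - 6\right) \left(- \frac{3}{2}\right) = \left(-2 - 6\right) \left(- \frac{3}{2}\right) = \left(-8\right) \left(- \frac{3}{2}\right) = 12$)
$\frac{b}{p{\left(R \right)}} = \frac{12}{-8 + 15} = \frac{12}{7}$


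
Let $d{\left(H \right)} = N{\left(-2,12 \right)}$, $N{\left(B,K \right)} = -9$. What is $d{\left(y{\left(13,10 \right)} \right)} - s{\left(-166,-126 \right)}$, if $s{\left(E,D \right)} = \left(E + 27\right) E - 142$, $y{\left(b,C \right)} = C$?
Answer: $-22941$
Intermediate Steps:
$d{\left(H \right)} = -9$
$s{\left(E,D \right)} = -142 + E \left(27 + E\right)$ ($s{\left(E,D \right)} = \left(27 + E\right) E - 142 = E \left(27 + E\right) - 142 = -142 + E \left(27 + E\right)$)
$d{\left(y{\left(13,10 \right)} \right)} - s{\left(-166,-126 \right)} = -9 - \left(-142 + \left(-166\right)^{2} + 27 \left(-166\right)\right) = -9 - \left(-142 + 27556 - 4482\right) = -9 - 22932 = -22941$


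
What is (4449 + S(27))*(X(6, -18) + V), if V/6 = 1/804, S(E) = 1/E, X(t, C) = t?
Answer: 48349910/1809 ≈ 26727.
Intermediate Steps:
V = 1/134 (V = 6/804 = 6*(1/804) = 1/134 ≈ 0.0074627)
(4449 + S(27))*(X(6, -18) + V) = (4449 + 1/27)*(6 + 1/134) = (4449 + 1/27)*(805/134) = (120124/27)*(805/134) = 48349910/1809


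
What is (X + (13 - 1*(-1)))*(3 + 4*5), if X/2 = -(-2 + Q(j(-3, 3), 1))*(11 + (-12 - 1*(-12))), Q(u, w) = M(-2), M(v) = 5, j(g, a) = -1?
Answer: -1196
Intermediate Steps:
Q(u, w) = 5
X = -66 (X = 2*(-(-2 + 5)*(11 + (-12 - 1*(-12)))) = 2*(-3*(11 + (-12 + 12))) = 2*(-3*(11 + 0)) = 2*(-3*11) = 2*(-1*33) = 2*(-33) = -66)
(X + (13 - 1*(-1)))*(3 + 4*5) = (-66 + (13 - 1*(-1)))*(3 + 4*5) = (-66 + (13 + 1))*(3 + 20) = (-66 + 14)*23 = -52*23 = -1196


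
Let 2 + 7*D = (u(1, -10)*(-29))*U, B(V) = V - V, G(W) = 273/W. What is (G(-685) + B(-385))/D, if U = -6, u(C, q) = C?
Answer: -1911/117820 ≈ -0.016220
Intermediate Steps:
B(V) = 0
D = 172/7 (D = -2/7 + ((1*(-29))*(-6))/7 = -2/7 + (-29*(-6))/7 = -2/7 + (⅐)*174 = -2/7 + 174/7 = 172/7 ≈ 24.571)
(G(-685) + B(-385))/D = (273/(-685) + 0)/(172/7) = (273*(-1/685) + 0)*(7/172) = (-273/685 + 0)*(7/172) = -273/685*7/172 = -1911/117820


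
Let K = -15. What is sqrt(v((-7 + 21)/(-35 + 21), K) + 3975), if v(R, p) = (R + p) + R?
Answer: sqrt(3958) ≈ 62.913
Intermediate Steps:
v(R, p) = p + 2*R
sqrt(v((-7 + 21)/(-35 + 21), K) + 3975) = sqrt((-15 + 2*((-7 + 21)/(-35 + 21))) + 3975) = sqrt((-15 + 2*(14/(-14))) + 3975) = sqrt((-15 + 2*(14*(-1/14))) + 3975) = sqrt((-15 + 2*(-1)) + 3975) = sqrt((-15 - 2) + 3975) = sqrt(-17 + 3975) = sqrt(3958)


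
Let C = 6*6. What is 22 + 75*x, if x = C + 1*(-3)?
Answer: 2497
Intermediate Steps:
C = 36
x = 33 (x = 36 + 1*(-3) = 36 - 3 = 33)
22 + 75*x = 22 + 75*33 = 22 + 2475 = 2497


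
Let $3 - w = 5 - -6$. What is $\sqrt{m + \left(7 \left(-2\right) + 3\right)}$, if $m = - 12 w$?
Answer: $\sqrt{85} \approx 9.2195$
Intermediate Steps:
$w = -8$ ($w = 3 - \left(5 - -6\right) = 3 - \left(5 + 6\right) = 3 - 11 = -8$)
$m = 96$ ($m = \left(-12\right) \left(-8\right) = 96$)
$\sqrt{m + \left(7 \left(-2\right) + 3\right)} = \sqrt{96 + \left(7 \left(-2\right) + 3\right)} = \sqrt{96 + \left(-14 + 3\right)} = \sqrt{96 - 11} = \sqrt{85}$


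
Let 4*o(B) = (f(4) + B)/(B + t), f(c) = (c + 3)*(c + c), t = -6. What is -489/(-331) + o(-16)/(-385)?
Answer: 414514/280357 ≈ 1.4785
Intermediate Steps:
f(c) = 2*c*(3 + c) (f(c) = (3 + c)*(2*c) = 2*c*(3 + c))
o(B) = (56 + B)/(4*(-6 + B)) (o(B) = ((2*4*(3 + 4) + B)/(B - 6))/4 = ((2*4*7 + B)/(-6 + B))/4 = ((56 + B)/(-6 + B))/4 = (56 + B)/(4*(-6 + B)))
-489/(-331) + o(-16)/(-385) = -489/(-331) + ((56 - 16)/(4*(-6 - 16)))/(-385) = -489*(-1/331) + ((1/4)*40/(-22))*(-1/385) = 489/331 + ((1/4)*(-1/22)*40)*(-1/385) = 489/331 - 5/11*(-1/385) = 489/331 + 1/847 = 414514/280357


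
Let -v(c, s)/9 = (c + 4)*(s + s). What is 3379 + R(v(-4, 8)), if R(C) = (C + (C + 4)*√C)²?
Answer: 3379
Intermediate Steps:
v(c, s) = -18*s*(4 + c) (v(c, s) = -9*(c + 4)*(s + s) = -9*(4 + c)*2*s = -18*s*(4 + c))
R(C) = (C + √C*(4 + C))² (R(C) = (C + (4 + C)*√C)² = (C + √C*(4 + C))²)
3379 + R(v(-4, 8)) = 3379 + (-18*8*(4 - 4) + (-18*8*(4 - 4))^(3/2) + 4*√(-18*8*(4 - 4)))² = 3379 + (-18*8*0 + (-18*8*0)^(3/2) + 4*√(-18*8*0))² = 3379 + (0 + 0^(3/2) + 4*√0)² = 3379 + (0 + 0 + 4*0)² = 3379 + (0 + 0 + 0)² = 3379 + 0² = 3379 + 0 = 3379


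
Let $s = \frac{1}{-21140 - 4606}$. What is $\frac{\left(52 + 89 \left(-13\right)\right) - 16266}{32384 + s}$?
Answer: $- \frac{447233766}{833758463} \approx -0.53641$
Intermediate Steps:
$s = - \frac{1}{25746}$ ($s = \frac{1}{-25746} = - \frac{1}{25746} \approx -3.8841 \cdot 10^{-5}$)
$\frac{\left(52 + 89 \left(-13\right)\right) - 16266}{32384 + s} = \frac{\left(52 + 89 \left(-13\right)\right) - 16266}{32384 - \frac{1}{25746}} = \frac{\left(52 - 1157\right) - 16266}{\frac{833758463}{25746}} = \left(-1105 - 16266\right) \frac{25746}{833758463} = \left(-17371\right) \frac{25746}{833758463} = - \frac{447233766}{833758463}$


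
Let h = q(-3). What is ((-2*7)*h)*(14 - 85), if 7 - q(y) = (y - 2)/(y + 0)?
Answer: 15904/3 ≈ 5301.3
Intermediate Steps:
q(y) = 7 - (-2 + y)/y (q(y) = 7 - (y - 2)/(y + 0) = 7 - (-2 + y)/y)
h = 16/3 (h = 6 + 2/(-3) = 6 + 2*(-⅓) = 6 - ⅔ = 16/3 ≈ 5.3333)
((-2*7)*h)*(14 - 85) = (-2*7*(16/3))*(14 - 85) = -14*16/3*(-71) = -224/3*(-71) = 15904/3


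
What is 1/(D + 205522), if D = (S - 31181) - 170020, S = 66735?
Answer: 1/71056 ≈ 1.4073e-5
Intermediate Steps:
D = -134466 (D = (66735 - 31181) - 170020 = 35554 - 170020 = -134466)
1/(D + 205522) = 1/(-134466 + 205522) = 1/71056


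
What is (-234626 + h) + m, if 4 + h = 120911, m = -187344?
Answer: -301063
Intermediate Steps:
h = 120907 (h = -4 + 120911 = 120907)
(-234626 + h) + m = (-234626 + 120907) - 187344 = -113719 - 187344 = -301063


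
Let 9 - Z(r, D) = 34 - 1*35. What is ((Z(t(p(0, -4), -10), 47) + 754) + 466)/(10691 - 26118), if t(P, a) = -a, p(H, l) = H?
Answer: -1230/15427 ≈ -0.079730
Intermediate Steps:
Z(r, D) = 10 (Z(r, D) = 9 - (34 - 1*35) = 9 - (34 - 35) = 9 - 1*(-1) = 9 + 1 = 10)
((Z(t(p(0, -4), -10), 47) + 754) + 466)/(10691 - 26118) = ((10 + 754) + 466)/(10691 - 26118) = (764 + 466)/(-15427) = 1230*(-1/15427) = -1230/15427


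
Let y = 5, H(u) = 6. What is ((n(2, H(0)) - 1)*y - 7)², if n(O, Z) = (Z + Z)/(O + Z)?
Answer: 81/4 ≈ 20.250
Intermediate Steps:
n(O, Z) = 2*Z/(O + Z) (n(O, Z) = (2*Z)/(O + Z) = 2*Z/(O + Z))
((n(2, H(0)) - 1)*y - 7)² = ((2*6/(2 + 6) - 1)*5 - 7)² = ((2*6/8 - 1)*5 - 7)² = ((2*6*(⅛) - 1)*5 - 7)² = ((3/2 - 1)*5 - 7)² = ((½)*5 - 7)² = (5/2 - 7)² = (-9/2)² = 81/4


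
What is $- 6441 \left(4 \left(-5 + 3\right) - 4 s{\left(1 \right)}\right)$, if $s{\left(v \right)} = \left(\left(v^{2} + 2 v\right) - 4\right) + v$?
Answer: $51528$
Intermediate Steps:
$s{\left(v \right)} = -4 + v^{2} + 3 v$ ($s{\left(v \right)} = \left(-4 + v^{2} + 2 v\right) + v = -4 + v^{2} + 3 v$)
$- 6441 \left(4 \left(-5 + 3\right) - 4 s{\left(1 \right)}\right) = - 6441 \left(4 \left(-5 + 3\right) - 4 \left(-4 + 1^{2} + 3 \cdot 1\right)\right) = - 6441 \left(4 \left(-2\right) - 4 \left(-4 + 1 + 3\right)\right) = - 6441 \left(-8 - 0\right) = - 6441 \left(-8 + 0\right) = \left(-6441\right) \left(-8\right) = 51528$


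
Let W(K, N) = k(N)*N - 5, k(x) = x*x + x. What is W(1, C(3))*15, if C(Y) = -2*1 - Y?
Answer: -1575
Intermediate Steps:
k(x) = x + x² (k(x) = x² + x = x + x²)
C(Y) = -2 - Y
W(K, N) = -5 + N²*(1 + N) (W(K, N) = (N*(1 + N))*N - 5 = N²*(1 + N) - 5 = -5 + N²*(1 + N))
W(1, C(3))*15 = (-5 + (-2 - 1*3)²*(1 + (-2 - 1*3)))*15 = (-5 + (-2 - 3)²*(1 + (-2 - 3)))*15 = (-5 + (-5)²*(1 - 5))*15 = (-5 + 25*(-4))*15 = (-5 - 100)*15 = -105*15 = -1575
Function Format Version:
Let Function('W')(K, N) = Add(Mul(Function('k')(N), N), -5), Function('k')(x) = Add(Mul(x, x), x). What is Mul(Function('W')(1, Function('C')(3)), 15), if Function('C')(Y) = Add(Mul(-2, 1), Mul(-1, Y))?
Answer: -1575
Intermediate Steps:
Function('k')(x) = Add(x, Pow(x, 2)) (Function('k')(x) = Add(Pow(x, 2), x) = Add(x, Pow(x, 2)))
Function('C')(Y) = Add(-2, Mul(-1, Y))
Function('W')(K, N) = Add(-5, Mul(Pow(N, 2), Add(1, N))) (Function('W')(K, N) = Add(Mul(Mul(N, Add(1, N)), N), -5) = Add(Mul(Pow(N, 2), Add(1, N)), -5) = Add(-5, Mul(Pow(N, 2), Add(1, N))))
Mul(Function('W')(1, Function('C')(3)), 15) = Mul(Add(-5, Mul(Pow(Add(-2, Mul(-1, 3)), 2), Add(1, Add(-2, Mul(-1, 3))))), 15) = Mul(Add(-5, Mul(Pow(Add(-2, -3), 2), Add(1, Add(-2, -3)))), 15) = Mul(Add(-5, Mul(Pow(-5, 2), Add(1, -5))), 15) = Mul(Add(-5, Mul(25, -4)), 15) = Mul(Add(-5, -100), 15) = Mul(-105, 15) = -1575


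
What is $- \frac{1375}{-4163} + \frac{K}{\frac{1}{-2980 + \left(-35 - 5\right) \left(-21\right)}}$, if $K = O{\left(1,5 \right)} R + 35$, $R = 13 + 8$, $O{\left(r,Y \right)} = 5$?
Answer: $- \frac{1247233425}{4163} \approx -2.996 \cdot 10^{5}$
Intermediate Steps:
$R = 21$
$K = 140$ ($K = 5 \cdot 21 + 35 = 105 + 35 = 140$)
$- \frac{1375}{-4163} + \frac{K}{\frac{1}{-2980 + \left(-35 - 5\right) \left(-21\right)}} = - \frac{1375}{-4163} + \frac{140}{\frac{1}{-2980 + \left(-35 - 5\right) \left(-21\right)}} = \left(-1375\right) \left(- \frac{1}{4163}\right) + \frac{140}{\frac{1}{-2980 - -840}} = \frac{1375}{4163} + \frac{140}{\frac{1}{-2980 + 840}} = \frac{1375}{4163} + \frac{140}{\frac{1}{-2140}} = \frac{1375}{4163} + \frac{140}{- \frac{1}{2140}} = \frac{1375}{4163} + 140 \left(-2140\right) = \frac{1375}{4163} - 299600 = - \frac{1247233425}{4163}$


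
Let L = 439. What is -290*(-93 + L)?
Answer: -100340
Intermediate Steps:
-290*(-93 + L) = -290*(-93 + 439) = -290*346 = -100340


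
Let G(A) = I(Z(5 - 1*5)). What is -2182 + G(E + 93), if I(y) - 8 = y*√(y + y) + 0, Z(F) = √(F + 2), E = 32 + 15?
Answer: -2174 + 2*2^(¼) ≈ -2171.6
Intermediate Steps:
E = 47
Z(F) = √(2 + F)
I(y) = 8 + √2*y^(3/2) (I(y) = 8 + (y*√(y + y) + 0) = 8 + (y*√(2*y) + 0) = 8 + (y*(√2*√y) + 0) = 8 + (√2*y^(3/2) + 0) = 8 + √2*y^(3/2))
G(A) = 8 + 2*2^(¼) (G(A) = 8 + √2*(√(2 + (5 - 1*5)))^(3/2) = 8 + √2*(√(2 + (5 - 5)))^(3/2) = 8 + √2*(√(2 + 0))^(3/2) = 8 + √2*(√2)^(3/2) = 8 + √2*2^(¾) = 8 + 2*2^(¼))
-2182 + G(E + 93) = -2182 + (8 + 2*2^(¼)) = -2174 + 2*2^(¼)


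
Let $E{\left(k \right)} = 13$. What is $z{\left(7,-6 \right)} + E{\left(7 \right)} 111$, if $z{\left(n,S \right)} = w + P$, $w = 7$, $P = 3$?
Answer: $1453$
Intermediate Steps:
$z{\left(n,S \right)} = 10$ ($z{\left(n,S \right)} = 7 + 3 = 10$)
$z{\left(7,-6 \right)} + E{\left(7 \right)} 111 = 10 + 13 \cdot 111 = 10 + 1443 = 1453$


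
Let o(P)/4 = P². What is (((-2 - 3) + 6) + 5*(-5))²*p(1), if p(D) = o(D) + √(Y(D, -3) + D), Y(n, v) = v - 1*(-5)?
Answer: 2304 + 576*√3 ≈ 3301.7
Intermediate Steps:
Y(n, v) = 5 + v (Y(n, v) = v + 5 = 5 + v)
o(P) = 4*P²
p(D) = √(2 + D) + 4*D² (p(D) = 4*D² + √((5 - 3) + D) = 4*D² + √(2 + D) = √(2 + D) + 4*D²)
(((-2 - 3) + 6) + 5*(-5))²*p(1) = (((-2 - 3) + 6) + 5*(-5))²*(√(2 + 1) + 4*1²) = ((-5 + 6) - 25)²*(√3 + 4*1) = (1 - 25)²*(√3 + 4) = (-24)²*(4 + √3) = 576*(4 + √3) = 2304 + 576*√3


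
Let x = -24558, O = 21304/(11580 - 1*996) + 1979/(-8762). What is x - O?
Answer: -284700145297/11592126 ≈ -24560.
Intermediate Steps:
O = 20714989/11592126 (O = 21304/(11580 - 996) + 1979*(-1/8762) = 21304/10584 - 1979/8762 = 21304*(1/10584) - 1979/8762 = 2663/1323 - 1979/8762 = 20714989/11592126 ≈ 1.7870)
x - O = -24558 - 1*20714989/11592126 = -24558 - 20714989/11592126 = -284700145297/11592126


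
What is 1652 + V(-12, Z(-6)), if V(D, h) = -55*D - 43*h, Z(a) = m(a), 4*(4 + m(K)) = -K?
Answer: 4839/2 ≈ 2419.5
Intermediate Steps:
m(K) = -4 - K/4 (m(K) = -4 + (-K)/4 = -4 - K/4)
Z(a) = -4 - a/4
1652 + V(-12, Z(-6)) = 1652 + (-55*(-12) - 43*(-4 - ¼*(-6))) = 1652 + (660 - 43*(-4 + 3/2)) = 1652 + (660 - 43*(-5/2)) = 1652 + (660 + 215/2) = 1652 + 1535/2 = 4839/2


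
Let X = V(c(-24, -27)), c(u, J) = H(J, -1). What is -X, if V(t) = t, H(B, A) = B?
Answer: 27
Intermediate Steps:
c(u, J) = J
X = -27
-X = -1*(-27) = 27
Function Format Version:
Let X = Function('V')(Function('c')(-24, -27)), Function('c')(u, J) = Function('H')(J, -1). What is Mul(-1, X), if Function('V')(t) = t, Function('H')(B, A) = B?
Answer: 27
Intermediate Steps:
Function('c')(u, J) = J
X = -27
Mul(-1, X) = Mul(-1, -27) = 27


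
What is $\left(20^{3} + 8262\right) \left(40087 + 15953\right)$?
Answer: $911322480$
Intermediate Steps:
$\left(20^{3} + 8262\right) \left(40087 + 15953\right) = \left(8000 + 8262\right) 56040 = 16262 \cdot 56040 = 911322480$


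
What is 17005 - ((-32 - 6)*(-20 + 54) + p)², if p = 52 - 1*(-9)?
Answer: -1498356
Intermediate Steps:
p = 61 (p = 52 + 9 = 61)
17005 - ((-32 - 6)*(-20 + 54) + p)² = 17005 - ((-32 - 6)*(-20 + 54) + 61)² = 17005 - (-38*34 + 61)² = 17005 - (-1292 + 61)² = 17005 - 1*(-1231)² = 17005 - 1*1515361 = 17005 - 1515361 = -1498356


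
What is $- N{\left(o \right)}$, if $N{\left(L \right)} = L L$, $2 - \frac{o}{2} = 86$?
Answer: $-28224$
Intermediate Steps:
$o = -168$ ($o = 4 - 172 = -168$)
$N{\left(L \right)} = L^{2}$
$- N{\left(o \right)} = - \left(-168\right)^{2} = \left(-1\right) 28224 = -28224$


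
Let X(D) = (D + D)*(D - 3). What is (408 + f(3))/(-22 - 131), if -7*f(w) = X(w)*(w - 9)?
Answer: -8/3 ≈ -2.6667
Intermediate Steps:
X(D) = 2*D*(-3 + D) (X(D) = (2*D)*(-3 + D) = 2*D*(-3 + D))
f(w) = -2*w*(-9 + w)*(-3 + w)/7 (f(w) = -2*w*(-3 + w)*(w - 9)/7 = -2*w*(-3 + w)*(-9 + w)/7 = -2*w*(-9 + w)*(-3 + w)/7)
(408 + f(3))/(-22 - 131) = (408 - 2/7*3*(-9 + 3)*(-3 + 3))/(-22 - 131) = (408 - 2/7*3*(-6)*0)/(-153) = (408 + 0)*(-1/153) = 408*(-1/153) = -8/3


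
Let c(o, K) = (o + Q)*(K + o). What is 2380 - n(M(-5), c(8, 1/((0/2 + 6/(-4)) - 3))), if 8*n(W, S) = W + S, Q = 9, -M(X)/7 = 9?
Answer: 170737/72 ≈ 2371.3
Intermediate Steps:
M(X) = -63 (M(X) = -7*9 = -63)
c(o, K) = (9 + o)*(K + o) (c(o, K) = (o + 9)*(K + o) = (9 + o)*(K + o))
n(W, S) = S/8 + W/8 (n(W, S) = (W + S)/8 = (S + W)/8 = S/8 + W/8)
2380 - n(M(-5), c(8, 1/((0/2 + 6/(-4)) - 3))) = 2380 - ((8² + 9/((0/2 + 6/(-4)) - 3) + 9*8 + 8/((0/2 + 6/(-4)) - 3))/8 + (⅛)*(-63)) = 2380 - ((64 + 9/((0*(½) + 6*(-¼)) - 3) + 72 + 8/((0*(½) + 6*(-¼)) - 3))/8 - 63/8) = 2380 - ((64 + 9/((0 - 3/2) - 3) + 72 + 8/((0 - 3/2) - 3))/8 - 63/8) = 2380 - ((64 + 9/(-3/2 - 3) + 72 + 8/(-3/2 - 3))/8 - 63/8) = 2380 - ((64 + 9/(-9/2) + 72 + 8/(-9/2))/8 - 63/8) = 2380 - ((64 + 9*(-2/9) + 72 - 2/9*8)/8 - 63/8) = 2380 - ((64 - 2 + 72 - 16/9)/8 - 63/8) = 2380 - ((⅛)*(1190/9) - 63/8) = 2380 - (595/36 - 63/8) = 2380 - 1*623/72 = 2380 - 623/72 = 170737/72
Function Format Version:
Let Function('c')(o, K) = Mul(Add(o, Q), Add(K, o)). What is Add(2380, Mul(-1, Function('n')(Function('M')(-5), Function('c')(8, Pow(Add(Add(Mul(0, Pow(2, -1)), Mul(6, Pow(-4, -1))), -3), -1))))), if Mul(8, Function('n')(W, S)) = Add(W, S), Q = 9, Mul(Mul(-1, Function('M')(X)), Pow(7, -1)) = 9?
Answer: Rational(170737, 72) ≈ 2371.3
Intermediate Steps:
Function('M')(X) = -63 (Function('M')(X) = Mul(-7, 9) = -63)
Function('c')(o, K) = Mul(Add(9, o), Add(K, o)) (Function('c')(o, K) = Mul(Add(o, 9), Add(K, o)) = Mul(Add(9, o), Add(K, o)))
Function('n')(W, S) = Add(Mul(Rational(1, 8), S), Mul(Rational(1, 8), W)) (Function('n')(W, S) = Mul(Rational(1, 8), Add(W, S)) = Mul(Rational(1, 8), Add(S, W)) = Add(Mul(Rational(1, 8), S), Mul(Rational(1, 8), W)))
Add(2380, Mul(-1, Function('n')(Function('M')(-5), Function('c')(8, Pow(Add(Add(Mul(0, Pow(2, -1)), Mul(6, Pow(-4, -1))), -3), -1))))) = Add(2380, Mul(-1, Add(Mul(Rational(1, 8), Add(Pow(8, 2), Mul(9, Pow(Add(Add(Mul(0, Pow(2, -1)), Mul(6, Pow(-4, -1))), -3), -1)), Mul(9, 8), Mul(Pow(Add(Add(Mul(0, Pow(2, -1)), Mul(6, Pow(-4, -1))), -3), -1), 8))), Mul(Rational(1, 8), -63)))) = Add(2380, Mul(-1, Add(Mul(Rational(1, 8), Add(64, Mul(9, Pow(Add(Add(Mul(0, Rational(1, 2)), Mul(6, Rational(-1, 4))), -3), -1)), 72, Mul(Pow(Add(Add(Mul(0, Rational(1, 2)), Mul(6, Rational(-1, 4))), -3), -1), 8))), Rational(-63, 8)))) = Add(2380, Mul(-1, Add(Mul(Rational(1, 8), Add(64, Mul(9, Pow(Add(Add(0, Rational(-3, 2)), -3), -1)), 72, Mul(Pow(Add(Add(0, Rational(-3, 2)), -3), -1), 8))), Rational(-63, 8)))) = Add(2380, Mul(-1, Add(Mul(Rational(1, 8), Add(64, Mul(9, Pow(Add(Rational(-3, 2), -3), -1)), 72, Mul(Pow(Add(Rational(-3, 2), -3), -1), 8))), Rational(-63, 8)))) = Add(2380, Mul(-1, Add(Mul(Rational(1, 8), Add(64, Mul(9, Pow(Rational(-9, 2), -1)), 72, Mul(Pow(Rational(-9, 2), -1), 8))), Rational(-63, 8)))) = Add(2380, Mul(-1, Add(Mul(Rational(1, 8), Add(64, Mul(9, Rational(-2, 9)), 72, Mul(Rational(-2, 9), 8))), Rational(-63, 8)))) = Add(2380, Mul(-1, Add(Mul(Rational(1, 8), Add(64, -2, 72, Rational(-16, 9))), Rational(-63, 8)))) = Add(2380, Mul(-1, Add(Mul(Rational(1, 8), Rational(1190, 9)), Rational(-63, 8)))) = Add(2380, Mul(-1, Add(Rational(595, 36), Rational(-63, 8)))) = Add(2380, Mul(-1, Rational(623, 72))) = Add(2380, Rational(-623, 72)) = Rational(170737, 72)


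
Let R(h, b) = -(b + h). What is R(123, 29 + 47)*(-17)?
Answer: 3383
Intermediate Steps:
R(h, b) = -b - h
R(123, 29 + 47)*(-17) = (-(29 + 47) - 1*123)*(-17) = (-1*76 - 123)*(-17) = (-76 - 123)*(-17) = -199*(-17) = 3383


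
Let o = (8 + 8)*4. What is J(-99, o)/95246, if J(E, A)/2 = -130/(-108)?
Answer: 65/2571642 ≈ 2.5276e-5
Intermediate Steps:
o = 64 (o = 16*4 = 64)
J(E, A) = 65/27 (J(E, A) = 2*(-130/(-108)) = 2*(-130*(-1/108)) = 2*(65/54) = 65/27)
J(-99, o)/95246 = (65/27)/95246 = (65/27)*(1/95246) = 65/2571642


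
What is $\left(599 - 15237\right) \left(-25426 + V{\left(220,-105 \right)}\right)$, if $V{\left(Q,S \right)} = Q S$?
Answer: $710323588$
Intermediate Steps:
$\left(599 - 15237\right) \left(-25426 + V{\left(220,-105 \right)}\right) = \left(599 - 15237\right) \left(-25426 + 220 \left(-105\right)\right) = - 14638 \left(-25426 - 23100\right) = \left(-14638\right) \left(-48526\right) = 710323588$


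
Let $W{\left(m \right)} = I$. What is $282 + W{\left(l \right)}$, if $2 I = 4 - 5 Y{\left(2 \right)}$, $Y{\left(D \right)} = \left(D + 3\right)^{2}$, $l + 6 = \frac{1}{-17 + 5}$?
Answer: $\frac{443}{2} \approx 221.5$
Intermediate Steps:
$l = - \frac{73}{12}$ ($l = -6 + \frac{1}{-17 + 5} = -6 + \frac{1}{-12} = -6 - \frac{1}{12} = - \frac{73}{12} \approx -6.0833$)
$Y{\left(D \right)} = \left(3 + D\right)^{2}$
$I = - \frac{121}{2}$ ($I = \frac{4 - 5 \left(3 + 2\right)^{2}}{2} = \frac{4 - 5 \cdot 5^{2}}{2} = \frac{4 - 125}{2} = \frac{1}{2} \left(-121\right) = - \frac{121}{2} \approx -60.5$)
$W{\left(m \right)} = - \frac{121}{2}$
$282 + W{\left(l \right)} = 282 - \frac{121}{2} = \frac{443}{2}$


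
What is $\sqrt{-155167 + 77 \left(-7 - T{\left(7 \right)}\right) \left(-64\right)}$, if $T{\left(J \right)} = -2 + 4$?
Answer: $i \sqrt{110815} \approx 332.89 i$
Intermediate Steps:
$T{\left(J \right)} = 2$
$\sqrt{-155167 + 77 \left(-7 - T{\left(7 \right)}\right) \left(-64\right)} = \sqrt{-155167 + 77 \left(-7 - 2\right) \left(-64\right)} = \sqrt{-155167 + 77 \left(-9\right) \left(-64\right)} = \sqrt{-155167 - -44352} = \sqrt{-155167 + 44352} = \sqrt{-110815} = i \sqrt{110815}$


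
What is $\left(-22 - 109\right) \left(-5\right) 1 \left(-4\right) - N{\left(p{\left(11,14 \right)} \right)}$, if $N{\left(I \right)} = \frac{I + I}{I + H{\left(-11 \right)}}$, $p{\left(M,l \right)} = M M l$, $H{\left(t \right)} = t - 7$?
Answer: $- \frac{1098627}{419} \approx -2622.0$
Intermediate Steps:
$H{\left(t \right)} = -7 + t$ ($H{\left(t \right)} = t - 7 = -7 + t$)
$p{\left(M,l \right)} = l M^{2}$ ($p{\left(M,l \right)} = M^{2} l = l M^{2}$)
$N{\left(I \right)} = \frac{2 I}{-18 + I}$ ($N{\left(I \right)} = \frac{I + I}{I - 18} = \frac{2 I}{I - 18} = \frac{2 I}{-18 + I}$)
$\left(-22 - 109\right) \left(-5\right) 1 \left(-4\right) - N{\left(p{\left(11,14 \right)} \right)} = \left(-22 - 109\right) \left(-5\right) 1 \left(-4\right) - \frac{2 \cdot 14 \cdot 11^{2}}{-18 + 14 \cdot 11^{2}} = - 131 \left(\left(-5\right) \left(-4\right)\right) - \frac{2 \cdot 14 \cdot 121}{-18 + 14 \cdot 121} = \left(-131\right) 20 - 2 \cdot 1694 \frac{1}{-18 + 1694} = -2620 - 2 \cdot 1694 \cdot \frac{1}{1676} = -2620 - \frac{847}{419} = - \frac{1098627}{419}$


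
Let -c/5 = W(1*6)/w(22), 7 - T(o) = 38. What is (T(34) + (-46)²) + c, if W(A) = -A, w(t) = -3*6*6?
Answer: 37525/18 ≈ 2084.7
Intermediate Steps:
T(o) = -31 (T(o) = 7 - 1*38 = 7 - 38 = -31)
w(t) = -108 (w(t) = -18*6 = -108)
c = -5/18 (c = -5*(-6)/(-108) = -5*(-1*6)*(-1)/108 = -(-30)*(-1)/108 = -5*1/18 = -5/18 ≈ -0.27778)
(T(34) + (-46)²) + c = (-31 + (-46)²) - 5/18 = (-31 + 2116) - 5/18 = 2085 - 5/18 = 37525/18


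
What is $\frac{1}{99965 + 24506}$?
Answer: $\frac{1}{124471} \approx 8.034 \cdot 10^{-6}$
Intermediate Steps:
$\frac{1}{99965 + 24506} = \frac{1}{124471}$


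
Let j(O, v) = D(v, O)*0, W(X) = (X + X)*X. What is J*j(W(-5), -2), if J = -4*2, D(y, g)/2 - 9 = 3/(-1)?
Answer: 0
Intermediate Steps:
D(y, g) = 12 (D(y, g) = 18 + 2*(3/(-1)) = 18 + 2*(3*(-1)) = 18 + 2*(-3) = 18 - 6 = 12)
W(X) = 2*X² (W(X) = (2*X)*X = 2*X²)
j(O, v) = 0 (j(O, v) = 12*0 = 0)
J = -8
J*j(W(-5), -2) = -8*0 = 0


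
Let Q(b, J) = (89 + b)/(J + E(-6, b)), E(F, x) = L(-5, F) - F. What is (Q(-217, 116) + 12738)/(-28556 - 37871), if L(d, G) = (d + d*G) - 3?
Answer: -114634/597843 ≈ -0.19175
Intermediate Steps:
L(d, G) = -3 + d + G*d (L(d, G) = (d + G*d) - 3 = -3 + d + G*d)
E(F, x) = -8 - 6*F (E(F, x) = (-3 - 5 + F*(-5)) - F = (-3 - 5 - 5*F) - F = (-8 - 5*F) - F = -8 - 6*F)
Q(b, J) = (89 + b)/(28 + J) (Q(b, J) = (89 + b)/(J + (-8 - 6*(-6))) = (89 + b)/(J + (-8 + 36)) = (89 + b)/(J + 28) = (89 + b)/(28 + J))
(Q(-217, 116) + 12738)/(-28556 - 37871) = ((89 - 217)/(28 + 116) + 12738)/(-28556 - 37871) = (-128/144 + 12738)/(-66427) = ((1/144)*(-128) + 12738)*(-1/66427) = (-8/9 + 12738)*(-1/66427) = (114634/9)*(-1/66427) = -114634/597843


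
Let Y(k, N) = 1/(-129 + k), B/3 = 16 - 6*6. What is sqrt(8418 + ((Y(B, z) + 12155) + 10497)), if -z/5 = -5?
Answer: sqrt(123316809)/63 ≈ 176.27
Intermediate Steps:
z = 25 (z = -5*(-5) = 25)
B = -60 (B = 3*(16 - 6*6) = 3*(16 - 1*36) = 3*(16 - 36) = 3*(-20) = -60)
sqrt(8418 + ((Y(B, z) + 12155) + 10497)) = sqrt(8418 + ((1/(-129 - 60) + 12155) + 10497)) = sqrt(8418 + ((1/(-189) + 12155) + 10497)) = sqrt(8418 + ((-1/189 + 12155) + 10497)) = sqrt(8418 + (2297294/189 + 10497)) = sqrt(8418 + 4281227/189) = sqrt(5872229/189) = sqrt(123316809)/63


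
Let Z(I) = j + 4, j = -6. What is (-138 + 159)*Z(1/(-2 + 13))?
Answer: -42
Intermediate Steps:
Z(I) = -2 (Z(I) = -6 + 4 = -2)
(-138 + 159)*Z(1/(-2 + 13)) = (-138 + 159)*(-2) = 21*(-2) = -42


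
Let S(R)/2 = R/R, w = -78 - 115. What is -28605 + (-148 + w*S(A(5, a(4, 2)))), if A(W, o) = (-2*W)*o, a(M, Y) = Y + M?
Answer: -29139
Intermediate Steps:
a(M, Y) = M + Y
A(W, o) = -2*W*o
w = -193
S(R) = 2 (S(R) = 2*(R/R) = 2*1 = 2)
-28605 + (-148 + w*S(A(5, a(4, 2)))) = -28605 + (-148 - 193*2) = -28605 + (-148 - 386) = -28605 - 534 = -29139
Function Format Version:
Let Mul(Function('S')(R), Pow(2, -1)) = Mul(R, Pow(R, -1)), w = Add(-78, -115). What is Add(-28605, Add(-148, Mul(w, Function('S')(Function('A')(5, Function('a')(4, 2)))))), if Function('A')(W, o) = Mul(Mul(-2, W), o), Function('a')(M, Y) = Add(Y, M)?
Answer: -29139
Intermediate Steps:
Function('a')(M, Y) = Add(M, Y)
Function('A')(W, o) = Mul(-2, W, o)
w = -193
Function('S')(R) = 2 (Function('S')(R) = Mul(2, Mul(R, Pow(R, -1))) = Mul(2, 1) = 2)
Add(-28605, Add(-148, Mul(w, Function('S')(Function('A')(5, Function('a')(4, 2)))))) = Add(-28605, Add(-148, Mul(-193, 2))) = Add(-28605, Add(-148, -386)) = Add(-28605, -534) = -29139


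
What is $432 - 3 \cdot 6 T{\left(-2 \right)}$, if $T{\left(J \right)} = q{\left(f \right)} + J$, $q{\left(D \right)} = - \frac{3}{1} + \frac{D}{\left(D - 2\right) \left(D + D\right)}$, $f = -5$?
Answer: $\frac{3663}{7} \approx 523.29$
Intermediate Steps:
$q{\left(D \right)} = -3 + \frac{1}{2 \left(-2 + D\right)}$ ($q{\left(D \right)} = \left(-3\right) 1 + \frac{D}{\left(-2 + D\right) 2 D} = -3 + \frac{D}{2 D \left(-2 + D\right)} = -3 + D \frac{1}{2 D \left(-2 + D\right)} = -3 + \frac{1}{2 \left(-2 + D\right)}$)
$T{\left(J \right)} = - \frac{43}{14} + J$ ($T{\left(J \right)} = \frac{13 - -30}{2 \left(-2 - 5\right)} + J = \frac{13 + 30}{2 \left(-7\right)} + J = \frac{1}{2} \left(- \frac{1}{7}\right) 43 + J = - \frac{43}{14} + J$)
$432 - 3 \cdot 6 T{\left(-2 \right)} = 432 - 3 \cdot 6 \left(- \frac{43}{14} - 2\right) = 432 - 18 \left(- \frac{71}{14}\right) = 432 - - \frac{639}{7} = 432 + \frac{639}{7} = \frac{3663}{7}$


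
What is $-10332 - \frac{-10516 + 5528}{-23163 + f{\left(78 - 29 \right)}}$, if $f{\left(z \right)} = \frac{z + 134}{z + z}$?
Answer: $- \frac{23451969436}{2269791} \approx -10332.0$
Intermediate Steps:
$f{\left(z \right)} = \frac{134 + z}{2 z}$
$-10332 - \frac{-10516 + 5528}{-23163 + f{\left(78 - 29 \right)}} = -10332 - \frac{-10516 + 5528}{-23163 + \frac{134 + \left(78 - 29\right)}{2 \left(78 - 29\right)}} = -10332 - - \frac{4988}{-23163 + \frac{134 + 49}{2 \cdot 49}} = -10332 - - \frac{4988}{-23163 + \frac{1}{2} \cdot \frac{1}{49} \cdot 183} = -10332 - - \frac{4988}{-23163 + \frac{183}{98}} = -10332 - - \frac{4988}{- \frac{2269791}{98}} = -10332 - \left(-4988\right) \left(- \frac{98}{2269791}\right) = -10332 - \frac{488824}{2269791} = - \frac{23451969436}{2269791}$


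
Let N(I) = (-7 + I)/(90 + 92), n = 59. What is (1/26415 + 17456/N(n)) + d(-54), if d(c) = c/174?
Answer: 46801436654/766035 ≈ 61096.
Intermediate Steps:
N(I) = -1/26 + I/182 (N(I) = (-7 + I)/182 = (-7 + I)*(1/182) = -1/26 + I/182)
d(c) = c/174 (d(c) = c*(1/174) = c/174)
(1/26415 + 17456/N(n)) + d(-54) = (1/26415 + 17456/(-1/26 + (1/182)*59)) + (1/174)*(-54) = (1/26415 + 17456/(-1/26 + 59/182)) - 9/29 = (1/26415 + 17456/(2/7)) - 9/29 = (1/26415 + 17456*(7/2)) - 9/29 = (1/26415 + 61096) - 9/29 = 1613850841/26415 - 9/29 = 46801436654/766035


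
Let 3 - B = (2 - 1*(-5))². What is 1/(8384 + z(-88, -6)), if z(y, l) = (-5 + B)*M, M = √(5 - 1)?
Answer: 1/8282 ≈ 0.00012074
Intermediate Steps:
B = -46 (B = 3 - (2 - 1*(-5))² = 3 - (2 + 5)² = 3 - 1*7² = 3 - 1*49 = 3 - 49 = -46)
M = 2 (M = √4 = 2)
z(y, l) = -102 (z(y, l) = (-5 - 46)*2 = -51*2 = -102)
1/(8384 + z(-88, -6)) = 1/(8384 - 102) = 1/8282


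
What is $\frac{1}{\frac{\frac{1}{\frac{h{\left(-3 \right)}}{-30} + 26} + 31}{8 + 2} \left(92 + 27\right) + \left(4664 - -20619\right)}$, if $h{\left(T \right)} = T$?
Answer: $\frac{2610}{66952649} \approx 3.8983 \cdot 10^{-5}$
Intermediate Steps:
$\frac{1}{\frac{\frac{1}{\frac{h{\left(-3 \right)}}{-30} + 26} + 31}{8 + 2} \left(92 + 27\right) + \left(4664 - -20619\right)} = \frac{1}{\frac{\frac{1}{- \frac{3}{-30} + 26} + 31}{8 + 2} \left(92 + 27\right) + \left(4664 - -20619\right)} = \frac{1}{\frac{\frac{1}{\left(-3\right) \left(- \frac{1}{30}\right) + 26} + 31}{10} \cdot 119 + \left(4664 + 20619\right)} = \frac{1}{\left(\frac{1}{\frac{1}{10} + 26} + 31\right) \frac{1}{10} \cdot 119 + 25283} = \frac{1}{\left(\frac{1}{\frac{261}{10}} + 31\right) \frac{1}{10} \cdot 119 + 25283} = \frac{1}{\left(\frac{10}{261} + 31\right) \frac{1}{10} \cdot 119 + 25283} = \frac{1}{\frac{8101}{261} \cdot \frac{1}{10} \cdot 119 + 25283} = \frac{1}{\frac{8101}{2610} \cdot 119 + 25283} = \frac{1}{\frac{964019}{2610} + 25283} = \frac{1}{\frac{66952649}{2610}} = \frac{2610}{66952649}$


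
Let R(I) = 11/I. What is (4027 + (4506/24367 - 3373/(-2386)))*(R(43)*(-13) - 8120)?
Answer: -81814223740373543/2500005466 ≈ -3.2726e+7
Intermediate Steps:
(4027 + (4506/24367 - 3373/(-2386)))*(R(43)*(-13) - 8120) = (4027 + (4506/24367 - 3373/(-2386)))*((11/43)*(-13) - 8120) = (4027 + (4506*(1/24367) - 3373*(-1/2386)))*((11*(1/43))*(-13) - 8120) = (4027 + (4506/24367 + 3373/2386))*((11/43)*(-13) - 8120) = (4027 + 92941207/58139662)*(-143/43 - 8120) = (234221360081/58139662)*(-349303/43) = -81814223740373543/2500005466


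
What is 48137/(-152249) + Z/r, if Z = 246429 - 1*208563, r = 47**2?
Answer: 5658726001/336318041 ≈ 16.826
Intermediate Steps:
r = 2209
Z = 37866 (Z = 246429 - 208563 = 37866)
48137/(-152249) + Z/r = 48137/(-152249) + 37866/2209 = 48137*(-1/152249) + 37866*(1/2209) = -48137/152249 + 37866/2209 = 5658726001/336318041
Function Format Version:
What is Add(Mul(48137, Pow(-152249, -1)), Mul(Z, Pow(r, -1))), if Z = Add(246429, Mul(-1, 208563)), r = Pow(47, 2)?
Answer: Rational(5658726001, 336318041) ≈ 16.826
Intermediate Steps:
r = 2209
Z = 37866 (Z = Add(246429, -208563) = 37866)
Add(Mul(48137, Pow(-152249, -1)), Mul(Z, Pow(r, -1))) = Add(Mul(48137, Pow(-152249, -1)), Mul(37866, Pow(2209, -1))) = Add(Mul(48137, Rational(-1, 152249)), Mul(37866, Rational(1, 2209))) = Add(Rational(-48137, 152249), Rational(37866, 2209)) = Rational(5658726001, 336318041)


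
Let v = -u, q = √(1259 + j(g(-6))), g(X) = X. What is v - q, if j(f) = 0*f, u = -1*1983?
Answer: 1983 - √1259 ≈ 1947.5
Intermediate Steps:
u = -1983
j(f) = 0
q = √1259 (q = √(1259 + 0) = √1259 ≈ 35.482)
v = 1983 (v = -1*(-1983) = 1983)
v - q = 1983 - √1259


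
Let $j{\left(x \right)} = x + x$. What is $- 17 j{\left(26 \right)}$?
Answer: $-884$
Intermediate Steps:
$j{\left(x \right)} = 2 x$
$- 17 j{\left(26 \right)} = - 17 \cdot 2 \cdot 26 = \left(-17\right) 52 = -884$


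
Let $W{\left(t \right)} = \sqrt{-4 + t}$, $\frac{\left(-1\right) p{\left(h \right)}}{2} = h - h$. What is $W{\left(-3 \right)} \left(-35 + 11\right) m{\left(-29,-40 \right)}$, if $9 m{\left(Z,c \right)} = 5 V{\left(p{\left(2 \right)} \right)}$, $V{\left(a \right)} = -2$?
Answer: $\frac{80 i \sqrt{7}}{3} \approx 70.553 i$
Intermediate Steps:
$p{\left(h \right)} = 0$ ($p{\left(h \right)} = - 2 \left(h - h\right) = \left(-2\right) 0 = 0$)
$m{\left(Z,c \right)} = - \frac{10}{9}$ ($m{\left(Z,c \right)} = \frac{5 \left(-2\right)}{9} = \frac{1}{9} \left(-10\right) = - \frac{10}{9}$)
$W{\left(-3 \right)} \left(-35 + 11\right) m{\left(-29,-40 \right)} = \sqrt{-4 - 3} \left(-35 + 11\right) \left(- \frac{10}{9}\right) = \sqrt{-7} \left(-24\right) \left(- \frac{10}{9}\right) = i \sqrt{7} \left(-24\right) \left(- \frac{10}{9}\right) = - 24 i \sqrt{7} \left(- \frac{10}{9}\right) = \frac{80 i \sqrt{7}}{3}$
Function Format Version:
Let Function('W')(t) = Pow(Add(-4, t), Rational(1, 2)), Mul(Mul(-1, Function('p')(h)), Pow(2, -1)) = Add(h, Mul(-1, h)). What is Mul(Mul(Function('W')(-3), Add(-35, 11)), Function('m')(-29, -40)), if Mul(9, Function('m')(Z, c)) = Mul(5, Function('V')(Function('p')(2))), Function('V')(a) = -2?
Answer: Mul(Rational(80, 3), I, Pow(7, Rational(1, 2))) ≈ Mul(70.553, I)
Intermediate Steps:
Function('p')(h) = 0 (Function('p')(h) = Mul(-2, Add(h, Mul(-1, h))) = Mul(-2, 0) = 0)
Function('m')(Z, c) = Rational(-10, 9) (Function('m')(Z, c) = Mul(Rational(1, 9), Mul(5, -2)) = Mul(Rational(1, 9), -10) = Rational(-10, 9))
Mul(Mul(Function('W')(-3), Add(-35, 11)), Function('m')(-29, -40)) = Mul(Mul(Pow(Add(-4, -3), Rational(1, 2)), Add(-35, 11)), Rational(-10, 9)) = Mul(Mul(Pow(-7, Rational(1, 2)), -24), Rational(-10, 9)) = Mul(Mul(Mul(I, Pow(7, Rational(1, 2))), -24), Rational(-10, 9)) = Mul(Mul(-24, I, Pow(7, Rational(1, 2))), Rational(-10, 9)) = Mul(Rational(80, 3), I, Pow(7, Rational(1, 2)))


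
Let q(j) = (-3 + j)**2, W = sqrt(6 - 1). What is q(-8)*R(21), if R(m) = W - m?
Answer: -2541 + 121*sqrt(5) ≈ -2270.4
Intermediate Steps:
W = sqrt(5) ≈ 2.2361
R(m) = sqrt(5) - m
q(-8)*R(21) = (-3 - 8)**2*(sqrt(5) - 1*21) = (-11)**2*(sqrt(5) - 21) = 121*(-21 + sqrt(5)) = -2541 + 121*sqrt(5)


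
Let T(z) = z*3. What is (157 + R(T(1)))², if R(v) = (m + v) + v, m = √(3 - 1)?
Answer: (163 + √2)² ≈ 27032.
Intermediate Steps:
T(z) = 3*z
m = √2 ≈ 1.4142
R(v) = √2 + 2*v (R(v) = (√2 + v) + v = (v + √2) + v = √2 + 2*v)
(157 + R(T(1)))² = (157 + (√2 + 2*(3*1)))² = (157 + (√2 + 2*3))² = (157 + (√2 + 6))² = (157 + (6 + √2))² = (163 + √2)²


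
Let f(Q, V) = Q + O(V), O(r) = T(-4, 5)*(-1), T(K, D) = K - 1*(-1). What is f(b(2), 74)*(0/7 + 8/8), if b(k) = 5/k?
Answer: 11/2 ≈ 5.5000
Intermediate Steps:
T(K, D) = 1 + K (T(K, D) = K + 1 = 1 + K)
O(r) = 3 (O(r) = (1 - 4)*(-1) = -3*(-1) = 3)
f(Q, V) = 3 + Q (f(Q, V) = Q + 3 = 3 + Q)
f(b(2), 74)*(0/7 + 8/8) = (3 + 5/2)*(0/7 + 8/8) = (3 + 5*(½))*(0*(⅐) + 8*(⅛)) = (3 + 5/2)*(0 + 1) = (11/2)*1 = 11/2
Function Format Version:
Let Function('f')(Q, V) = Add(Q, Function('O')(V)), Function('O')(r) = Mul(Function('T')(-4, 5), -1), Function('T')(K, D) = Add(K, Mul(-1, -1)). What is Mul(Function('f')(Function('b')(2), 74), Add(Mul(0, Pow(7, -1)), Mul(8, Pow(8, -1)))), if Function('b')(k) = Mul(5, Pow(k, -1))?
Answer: Rational(11, 2) ≈ 5.5000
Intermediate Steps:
Function('T')(K, D) = Add(1, K) (Function('T')(K, D) = Add(K, 1) = Add(1, K))
Function('O')(r) = 3 (Function('O')(r) = Mul(Add(1, -4), -1) = Mul(-3, -1) = 3)
Function('f')(Q, V) = Add(3, Q) (Function('f')(Q, V) = Add(Q, 3) = Add(3, Q))
Mul(Function('f')(Function('b')(2), 74), Add(Mul(0, Pow(7, -1)), Mul(8, Pow(8, -1)))) = Mul(Add(3, Mul(5, Pow(2, -1))), Add(Mul(0, Pow(7, -1)), Mul(8, Pow(8, -1)))) = Mul(Add(3, Mul(5, Rational(1, 2))), Add(Mul(0, Rational(1, 7)), Mul(8, Rational(1, 8)))) = Mul(Add(3, Rational(5, 2)), Add(0, 1)) = Mul(Rational(11, 2), 1) = Rational(11, 2)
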